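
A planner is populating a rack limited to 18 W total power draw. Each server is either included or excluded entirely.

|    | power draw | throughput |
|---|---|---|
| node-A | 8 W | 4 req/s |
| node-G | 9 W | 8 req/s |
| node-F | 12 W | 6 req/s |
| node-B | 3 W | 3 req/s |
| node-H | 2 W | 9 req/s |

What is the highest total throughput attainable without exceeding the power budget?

20

Allowing fractional choices, the relaxed optimum would be about 22.0, but servers are indivisible.
node-G + node-B + node-H: power draw 9 + 3 + 2 = 14 ≤ 18, throughput 8 + 3 + 9 = 20.
node-F + node-B + node-H: power draw 12 + 3 + 2 = 17 ≤ 18, throughput 6 + 3 + 9 = 18.
Best is node-G, node-B, and node-H with total throughput 20.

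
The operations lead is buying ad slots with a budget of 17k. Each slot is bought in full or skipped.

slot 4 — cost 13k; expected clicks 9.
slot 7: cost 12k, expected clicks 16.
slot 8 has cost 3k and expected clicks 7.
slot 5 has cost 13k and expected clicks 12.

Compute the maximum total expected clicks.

23

slot 7 + slot 8: cost 12 + 3 = 15 ≤ 17, expected clicks 16 + 7 = 23.
slot 8 + slot 5: cost 3 + 13 = 16 ≤ 17, expected clicks 7 + 12 = 19.
Best is slot 7 and slot 8 with total expected clicks 23.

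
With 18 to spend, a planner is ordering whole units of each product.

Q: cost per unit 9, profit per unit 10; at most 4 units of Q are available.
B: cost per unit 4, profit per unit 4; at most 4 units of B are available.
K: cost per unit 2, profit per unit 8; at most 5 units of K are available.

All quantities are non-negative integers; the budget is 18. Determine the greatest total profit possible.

Take 2×B and 5×K: cost 18 ≤ 18, profit 2·4 + 5·8 = 48.
K has the best ratio (8/2) and is taken to its limit of 5; remaining capacity is filled optimally with the others.

48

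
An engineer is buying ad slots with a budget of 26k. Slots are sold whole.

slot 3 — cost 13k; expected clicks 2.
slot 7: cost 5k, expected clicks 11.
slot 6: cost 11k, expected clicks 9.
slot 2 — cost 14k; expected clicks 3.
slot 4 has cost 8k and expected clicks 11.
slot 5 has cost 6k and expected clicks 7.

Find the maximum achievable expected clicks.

This is a 0-1 knapsack instance.
Take slot 7, slot 6, and slot 4: cost 5 + 11 + 8 = 24 ≤ 26, expected clicks 11 + 9 + 11 = 31.
No other feasible combination does better.

31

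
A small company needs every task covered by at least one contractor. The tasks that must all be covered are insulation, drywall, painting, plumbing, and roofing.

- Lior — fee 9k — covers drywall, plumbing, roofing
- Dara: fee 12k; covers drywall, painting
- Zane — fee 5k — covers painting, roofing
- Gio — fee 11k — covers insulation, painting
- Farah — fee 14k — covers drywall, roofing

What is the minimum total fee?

20

This is a weighted set-cover instance.
The greedy cost-per-new-task heuristic would pick Zane, Lior, and Gio for 25, but a cheaper cover exists.
Choose Lior and Gio: together they cover insulation, drywall, painting, plumbing, roofing — every task.
Total fee: 9 + 11 = 20.
No cover costs less than 20.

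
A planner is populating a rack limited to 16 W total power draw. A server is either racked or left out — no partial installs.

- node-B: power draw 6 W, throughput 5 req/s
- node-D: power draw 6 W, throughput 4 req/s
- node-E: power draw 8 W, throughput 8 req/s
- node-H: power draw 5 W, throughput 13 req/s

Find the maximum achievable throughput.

Take node-E and node-H: power draw 8 + 5 = 13 ≤ 16, throughput 8 + 13 = 21.
No other feasible combination does better.

21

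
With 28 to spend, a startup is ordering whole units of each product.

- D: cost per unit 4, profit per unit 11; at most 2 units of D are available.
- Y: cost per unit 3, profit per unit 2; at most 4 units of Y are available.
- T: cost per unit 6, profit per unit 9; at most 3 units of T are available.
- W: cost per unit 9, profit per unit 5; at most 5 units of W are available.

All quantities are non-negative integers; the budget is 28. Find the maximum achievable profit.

49

This is a bounded integer knapsack.
2×D and 3×T: cost 26 ≤ 28, profit 2·11 + 3·9 = 49.
2×D, 2×Y, and 2×T: cost 26 ≤ 28, profit 2·11 + 2·2 + 2·9 = 44.
Best is 49.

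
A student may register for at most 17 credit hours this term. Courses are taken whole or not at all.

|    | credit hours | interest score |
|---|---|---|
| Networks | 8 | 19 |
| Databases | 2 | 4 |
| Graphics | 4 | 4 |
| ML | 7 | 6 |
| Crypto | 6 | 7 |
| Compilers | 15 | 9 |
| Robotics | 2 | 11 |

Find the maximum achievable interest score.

38

Allowing fractional choices, the relaxed optimum would be about 39.8, but courses are indivisible.
Networks + Databases + Graphics + Robotics: credit hours 8 + 2 + 4 + 2 = 16 ≤ 17, interest score 19 + 4 + 4 + 11 = 38.
Networks + Crypto + Robotics: credit hours 8 + 6 + 2 = 16 ≤ 17, interest score 19 + 7 + 11 = 37.
Best is Networks, Databases, Graphics, and Robotics with total interest score 38.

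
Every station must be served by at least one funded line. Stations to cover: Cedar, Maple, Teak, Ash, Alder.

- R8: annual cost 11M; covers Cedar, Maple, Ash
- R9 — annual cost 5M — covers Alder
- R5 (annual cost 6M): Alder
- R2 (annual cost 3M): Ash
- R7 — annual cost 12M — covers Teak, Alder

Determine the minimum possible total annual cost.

23

The greedy cost-per-new-station heuristic would pick R2, R9, R8, and R7 for 31, but a cheaper cover exists.
Choose R8 and R7: together they cover Cedar, Maple, Teak, Ash, Alder — every station.
Total annual cost: 11 + 12 = 23.
No cover costs less than 23.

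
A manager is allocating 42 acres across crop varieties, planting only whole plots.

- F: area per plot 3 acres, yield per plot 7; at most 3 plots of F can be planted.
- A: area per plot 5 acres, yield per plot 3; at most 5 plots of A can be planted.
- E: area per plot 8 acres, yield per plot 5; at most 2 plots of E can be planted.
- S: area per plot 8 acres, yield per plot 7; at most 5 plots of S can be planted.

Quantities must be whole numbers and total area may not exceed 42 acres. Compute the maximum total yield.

This is a bounded integer knapsack.
3×F and 4×S: area 41 ≤ 42, yield 3·7 + 4·7 = 49.
3×F, 1×E, and 3×S: area 41 ≤ 42, yield 3·7 + 1·5 + 3·7 = 47.
Best is 49.

49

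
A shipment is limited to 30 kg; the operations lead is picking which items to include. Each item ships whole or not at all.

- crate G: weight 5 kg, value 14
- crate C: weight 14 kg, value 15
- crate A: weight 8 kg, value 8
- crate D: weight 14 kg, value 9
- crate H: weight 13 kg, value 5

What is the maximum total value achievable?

crate G + crate A + crate D: weight 5 + 8 + 14 = 27 ≤ 30, value 14 + 8 + 9 = 31.
crate G + crate C + crate A: weight 5 + 14 + 8 = 27 ≤ 30, value 14 + 15 + 8 = 37.
Best is crate G, crate C, and crate A with total value 37.

37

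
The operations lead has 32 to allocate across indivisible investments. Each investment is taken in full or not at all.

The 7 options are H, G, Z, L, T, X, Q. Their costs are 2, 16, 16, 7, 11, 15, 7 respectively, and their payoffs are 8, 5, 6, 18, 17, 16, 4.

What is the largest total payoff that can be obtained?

47

Treat it as a binary knapsack problem.
Allowing fractional choices, the relaxed optimum would be about 55.8, but investments are indivisible.
H + L + T + Q: cost 2 + 7 + 11 + 7 = 27 ≤ 32, payoff 8 + 18 + 17 + 4 = 47.
H + L + T: cost 2 + 7 + 11 = 20 ≤ 32, payoff 8 + 18 + 17 = 43.
H + L + X + Q: cost 2 + 7 + 15 + 7 = 31 ≤ 32, payoff 8 + 18 + 16 + 4 = 46.
Best is H, L, T, and Q with total payoff 47.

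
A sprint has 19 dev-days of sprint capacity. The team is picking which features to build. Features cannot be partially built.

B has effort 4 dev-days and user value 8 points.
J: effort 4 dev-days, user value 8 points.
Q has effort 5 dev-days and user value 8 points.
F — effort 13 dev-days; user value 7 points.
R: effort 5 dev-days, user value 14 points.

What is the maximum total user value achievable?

38

B + J + Q + R: effort 4 + 4 + 5 + 5 = 18 ≤ 19, user value 8 + 8 + 8 + 14 = 38.
B + J + R: effort 4 + 4 + 5 = 13 ≤ 19, user value 8 + 8 + 14 = 30.
B + Q + R: effort 4 + 5 + 5 = 14 ≤ 19, user value 8 + 8 + 14 = 30.
Best is B, J, Q, and R with total user value 38.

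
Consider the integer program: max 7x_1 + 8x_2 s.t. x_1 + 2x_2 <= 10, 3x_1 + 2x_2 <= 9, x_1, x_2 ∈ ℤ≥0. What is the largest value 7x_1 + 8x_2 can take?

(x_1,x_2)=(0,4): 1·0+2·4=8≤10, 3·0+2·4=8≤9, objective 32.
(x_1,x_2)=(1,3): 1·1+2·3=7≤10, 3·1+2·3=9≤9, objective 31.
(x_1,x_2)=(0,3): 1·0+2·3=6≤10, 3·0+2·3=6≤9, objective 24.
The best lattice point is (0,4), giving 32.

32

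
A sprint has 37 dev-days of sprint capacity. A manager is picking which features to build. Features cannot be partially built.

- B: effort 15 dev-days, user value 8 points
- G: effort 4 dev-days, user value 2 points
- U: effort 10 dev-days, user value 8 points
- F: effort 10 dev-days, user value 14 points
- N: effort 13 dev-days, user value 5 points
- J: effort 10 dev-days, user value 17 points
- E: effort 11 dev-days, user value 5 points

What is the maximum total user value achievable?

41

U + F + J: effort 10 + 10 + 10 = 30 ≤ 37, user value 8 + 14 + 17 = 39.
B + F + J: effort 15 + 10 + 10 = 35 ≤ 37, user value 8 + 14 + 17 = 39.
G + U + F + J: effort 4 + 10 + 10 + 10 = 34 ≤ 37, user value 2 + 8 + 14 + 17 = 41.
Best is G, U, F, and J with total user value 41.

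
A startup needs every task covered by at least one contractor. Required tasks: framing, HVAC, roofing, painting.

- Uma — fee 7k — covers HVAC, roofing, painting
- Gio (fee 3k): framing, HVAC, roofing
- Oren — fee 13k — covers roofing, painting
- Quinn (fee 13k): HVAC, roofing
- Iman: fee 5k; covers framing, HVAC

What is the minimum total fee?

10

This is a weighted set-cover instance.
Choose Uma and Gio: together they cover framing, HVAC, roofing, painting — every task.
Total fee: 7 + 3 = 10.
No cover costs less than 10.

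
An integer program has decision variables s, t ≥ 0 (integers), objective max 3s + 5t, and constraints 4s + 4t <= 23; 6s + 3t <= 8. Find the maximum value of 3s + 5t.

(s,t)=(0,2) is feasible, giving 10.
(s,t)=(0,1) is feasible, giving 5.
Maximum is 10 at (s,t)=(0,2).

10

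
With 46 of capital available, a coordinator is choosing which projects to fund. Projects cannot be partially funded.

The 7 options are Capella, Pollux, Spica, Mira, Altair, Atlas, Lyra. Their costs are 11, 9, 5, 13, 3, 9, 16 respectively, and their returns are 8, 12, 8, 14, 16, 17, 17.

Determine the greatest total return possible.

72

This is a 0-1 knapsack instance.
Allowing fractional choices, the relaxed optimum would be about 74.4, but projects are indivisible.
Pollux + Spica + Altair + Atlas + Lyra: cost 9 + 5 + 3 + 9 + 16 = 42 ≤ 46, return 12 + 8 + 16 + 17 + 17 = 70.
Spica + Mira + Altair + Atlas + Lyra: cost 5 + 13 + 3 + 9 + 16 = 46 ≤ 46, return 8 + 14 + 16 + 17 + 17 = 72.
Best is Spica, Mira, Altair, Atlas, and Lyra with total return 72.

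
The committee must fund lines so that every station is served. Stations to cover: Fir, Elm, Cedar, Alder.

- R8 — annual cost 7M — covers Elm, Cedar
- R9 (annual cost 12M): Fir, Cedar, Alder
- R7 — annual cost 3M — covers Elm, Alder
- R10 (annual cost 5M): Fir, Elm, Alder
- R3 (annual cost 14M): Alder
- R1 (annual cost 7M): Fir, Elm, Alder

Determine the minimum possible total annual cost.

12

The greedy cost-per-new-station heuristic would pick R7, R10, and R8 for 15, but a cheaper cover exists.
Choose R8 and R10: together they cover Fir, Elm, Cedar, Alder — every station.
Total annual cost: 7 + 5 = 12.
No cover costs less than 12.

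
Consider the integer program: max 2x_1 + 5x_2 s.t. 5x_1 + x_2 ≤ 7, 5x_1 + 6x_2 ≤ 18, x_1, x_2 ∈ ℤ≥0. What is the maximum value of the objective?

(x_1,x_2)=(0,3): 5·0+1·3=3≤7, 5·0+6·3=18≤18, objective 15.
(x_1,x_2)=(1,2): 5·1+1·2=7≤7, 5·1+6·2=17≤18, objective 12.
(x_1,x_2)=(0,2): 5·0+1·2=2≤7, 5·0+6·2=12≤18, objective 10.
No feasible integer point exceeds 15.

15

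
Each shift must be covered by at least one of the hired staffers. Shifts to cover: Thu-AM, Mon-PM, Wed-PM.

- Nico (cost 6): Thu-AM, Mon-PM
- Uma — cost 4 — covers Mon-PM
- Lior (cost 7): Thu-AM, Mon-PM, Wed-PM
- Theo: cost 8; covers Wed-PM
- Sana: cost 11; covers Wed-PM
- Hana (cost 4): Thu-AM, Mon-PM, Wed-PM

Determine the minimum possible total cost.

Hana alone covers Thu-AM, Mon-PM, Wed-PM — every shift.
Total cost: 4.

4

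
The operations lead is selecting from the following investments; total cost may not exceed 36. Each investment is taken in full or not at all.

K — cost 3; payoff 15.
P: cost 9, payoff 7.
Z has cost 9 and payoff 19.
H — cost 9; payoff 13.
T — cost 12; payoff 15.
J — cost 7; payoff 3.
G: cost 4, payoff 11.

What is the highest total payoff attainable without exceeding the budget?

This is a 0-1 knapsack instance.
Allowing fractional choices, the relaxed optimum would be about 71.8, but investments are indivisible.
K + P + Z + H + G: cost 3 + 9 + 9 + 9 + 4 = 34 ≤ 36, payoff 15 + 7 + 19 + 13 + 11 = 65.
K + Z + T + J + G: cost 3 + 9 + 12 + 7 + 4 = 35 ≤ 36, payoff 15 + 19 + 15 + 3 + 11 = 63.
Best is K, P, Z, H, and G with total payoff 65.

65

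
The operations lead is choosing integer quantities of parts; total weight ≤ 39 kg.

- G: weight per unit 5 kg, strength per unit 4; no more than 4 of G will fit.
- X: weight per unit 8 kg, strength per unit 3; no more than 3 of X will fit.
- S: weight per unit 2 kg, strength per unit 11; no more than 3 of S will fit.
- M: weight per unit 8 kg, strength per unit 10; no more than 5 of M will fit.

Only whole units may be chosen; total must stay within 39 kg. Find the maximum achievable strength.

73

1×G, 3×S, and 3×M: weight 35 ≤ 39, strength 1·4 + 3·11 + 3·10 = 67.
3×S and 4×M: weight 38 ≤ 39, strength 3·11 + 4·10 = 73.
Best is 73.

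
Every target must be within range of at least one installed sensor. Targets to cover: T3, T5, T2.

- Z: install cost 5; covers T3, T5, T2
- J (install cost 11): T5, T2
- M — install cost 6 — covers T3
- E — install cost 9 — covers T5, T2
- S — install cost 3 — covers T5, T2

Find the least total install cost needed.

The greedy cost-per-new-target heuristic would pick S and Z for 8, but a cheaper cover exists.
Z alone covers T3, T5, T2 — every target.
Total install cost: 5.
No cover costs less than 5.

5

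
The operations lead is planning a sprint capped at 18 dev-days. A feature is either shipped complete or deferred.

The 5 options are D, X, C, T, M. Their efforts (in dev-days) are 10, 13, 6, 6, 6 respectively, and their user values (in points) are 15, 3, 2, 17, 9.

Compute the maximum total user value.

Allowing fractional choices, the relaxed optimum would be about 35.0, but features are indivisible.
T + M: effort 6 + 6 = 12 ≤ 18, user value 17 + 9 = 26.
C + T + M: effort 6 + 6 + 6 = 18 ≤ 18, user value 2 + 17 + 9 = 28.
D + T: effort 10 + 6 = 16 ≤ 18, user value 15 + 17 = 32.
Best is D and T with total user value 32.

32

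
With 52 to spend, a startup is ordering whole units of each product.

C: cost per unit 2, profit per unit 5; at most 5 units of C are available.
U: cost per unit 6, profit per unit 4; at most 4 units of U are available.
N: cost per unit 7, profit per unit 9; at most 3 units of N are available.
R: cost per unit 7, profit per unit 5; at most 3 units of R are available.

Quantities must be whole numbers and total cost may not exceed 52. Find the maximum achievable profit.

67

C has the best ratio (5/2); taking only C gives at most 5×5 = 25 (stopped by the supply cap of 5).
Mixing does better — 5×C, 3×N, and 3×R: cost 52 ≤ 52, profit 5·5 + 3·9 + 3·5 = 67.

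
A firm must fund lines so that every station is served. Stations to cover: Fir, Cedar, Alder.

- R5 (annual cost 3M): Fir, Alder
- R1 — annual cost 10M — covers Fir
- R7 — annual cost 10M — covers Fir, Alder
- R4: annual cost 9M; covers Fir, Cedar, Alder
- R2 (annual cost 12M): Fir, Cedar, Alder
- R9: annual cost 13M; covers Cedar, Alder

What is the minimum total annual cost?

9

The greedy cost-per-new-station heuristic would pick R5 and R4 for 12, but a cheaper cover exists.
R4 alone covers Fir, Cedar, Alder — every station.
Total annual cost: 9.
No cover costs less than 9.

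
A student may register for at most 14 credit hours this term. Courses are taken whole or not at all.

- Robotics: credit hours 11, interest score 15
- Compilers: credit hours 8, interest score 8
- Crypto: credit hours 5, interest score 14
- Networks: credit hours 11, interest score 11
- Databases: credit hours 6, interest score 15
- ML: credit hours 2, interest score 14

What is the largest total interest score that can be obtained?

43

Allowing fractional choices, the relaxed optimum would be about 44.4, but courses are indivisible.
Databases + ML: credit hours 6 + 2 = 8 ≤ 14, interest score 15 + 14 = 29.
Crypto + Databases + ML: credit hours 5 + 6 + 2 = 13 ≤ 14, interest score 14 + 15 + 14 = 43.
Best is Crypto, Databases, and ML with total interest score 43.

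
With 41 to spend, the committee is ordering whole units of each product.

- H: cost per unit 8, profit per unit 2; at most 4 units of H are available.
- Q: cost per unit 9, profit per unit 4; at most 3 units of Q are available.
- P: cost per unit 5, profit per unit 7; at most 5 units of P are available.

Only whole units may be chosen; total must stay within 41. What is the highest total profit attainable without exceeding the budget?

39

2×H and 5×P: cost 41 ≤ 41, profit 2·2 + 5·7 = 39.
1×Q and 5×P: cost 34 ≤ 41, profit 1·4 + 5·7 = 39.
Best is 39.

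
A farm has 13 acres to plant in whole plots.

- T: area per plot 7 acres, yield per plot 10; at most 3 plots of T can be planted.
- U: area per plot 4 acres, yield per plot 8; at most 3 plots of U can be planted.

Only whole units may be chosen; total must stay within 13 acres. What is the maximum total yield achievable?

24

U has the best ratio (8/4); taking only U gives at most 3×8 = 24 (stopped by the area limit).
Optimal: 3×U: area 12 ≤ 13, yield 3·8 = 24.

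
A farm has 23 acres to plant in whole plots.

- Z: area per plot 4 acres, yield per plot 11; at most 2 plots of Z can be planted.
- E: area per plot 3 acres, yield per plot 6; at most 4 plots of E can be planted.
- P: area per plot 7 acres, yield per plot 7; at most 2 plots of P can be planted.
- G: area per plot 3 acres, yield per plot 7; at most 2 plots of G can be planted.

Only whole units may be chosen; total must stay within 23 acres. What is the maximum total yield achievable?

Take 2×Z, 3×E, and 2×G: area 23 ≤ 23, yield 2·11 + 3·6 + 2·7 = 54.
Z has the best ratio (11/4) and is taken to its limit of 2; remaining capacity is filled optimally with the others.

54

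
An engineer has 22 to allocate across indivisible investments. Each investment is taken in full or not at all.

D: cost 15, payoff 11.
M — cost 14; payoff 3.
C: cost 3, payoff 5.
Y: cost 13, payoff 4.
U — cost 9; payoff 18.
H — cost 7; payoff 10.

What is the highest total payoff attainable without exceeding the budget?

33

U + H: cost 9 + 7 = 16 ≤ 22, payoff 18 + 10 = 28.
C + U + H: cost 3 + 9 + 7 = 19 ≤ 22, payoff 5 + 18 + 10 = 33.
C + U: cost 3 + 9 = 12 ≤ 22, payoff 5 + 18 = 23.
Best is C, U, and H with total payoff 33.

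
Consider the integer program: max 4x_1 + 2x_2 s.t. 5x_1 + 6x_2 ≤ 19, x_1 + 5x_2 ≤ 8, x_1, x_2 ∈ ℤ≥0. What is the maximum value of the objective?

12

Relaxing integrality, the LP optimum is 15.20 at (x_1,x_2) = (3.8, 0), which is not an integer point.
(x_1,x_2)=(3,0): 5·3+6·0=15≤19, 1·3+5·0=3≤8, objective 12.
(x_1,x_2)=(2,1): 5·2+6·1=16≤19, 1·2+5·1=7≤8, objective 10.
(x_1,x_2)=(2,0): 5·2+6·0=10≤19, 1·2+5·0=2≤8, objective 8.
Maximum is 12 at (x_1,x_2)=(3,0).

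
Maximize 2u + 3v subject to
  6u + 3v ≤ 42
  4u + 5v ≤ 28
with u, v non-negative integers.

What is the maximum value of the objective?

Relaxing integrality, the LP optimum is 16.80 at (u,v) = (0, 5.6), which is not an integer point.
(u,v)=(2,4): 6·2+3·4=24≤42, 4·2+5·4=28≤28, objective 16.
(u,v)=(3,3): 6·3+3·3=27≤42, 4·3+5·3=27≤28, objective 15.
(u,v)=(0,5): 6·0+3·5=15≤42, 4·0+5·5=25≤28, objective 15.
Maximum is 16 at (u,v)=(2,4).

16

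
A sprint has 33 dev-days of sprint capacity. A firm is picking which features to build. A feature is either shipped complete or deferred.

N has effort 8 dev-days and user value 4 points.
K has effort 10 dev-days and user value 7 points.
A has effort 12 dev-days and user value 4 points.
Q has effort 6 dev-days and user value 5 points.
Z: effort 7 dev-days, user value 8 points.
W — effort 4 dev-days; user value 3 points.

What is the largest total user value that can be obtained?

24

Allowing fractional choices, the relaxed optimum would be about 26.0, but features are indivisible.
K + Q + Z + W: effort 10 + 6 + 7 + 4 = 27 ≤ 33, user value 7 + 5 + 8 + 3 = 23.
N + K + Q + Z: effort 8 + 10 + 6 + 7 = 31 ≤ 33, user value 4 + 7 + 5 + 8 = 24.
Best is N, K, Q, and Z with total user value 24.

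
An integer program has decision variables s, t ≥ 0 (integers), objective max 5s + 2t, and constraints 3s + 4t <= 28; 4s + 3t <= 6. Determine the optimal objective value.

5

(s,t)=(1,0): 3·1+4·0=3≤28, 4·1+3·0=4≤6, objective 5.
(s,t)=(0,1): 3·0+4·1=4≤28, 4·0+3·1=3≤6, objective 2.
Maximum is 5 at (s,t)=(1,0).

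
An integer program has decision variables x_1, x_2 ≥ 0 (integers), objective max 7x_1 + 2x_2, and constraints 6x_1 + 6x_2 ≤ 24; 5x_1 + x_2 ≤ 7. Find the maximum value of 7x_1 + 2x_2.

(x_1,x_2)=(1,2): 6·1+6·2=18≤24, 5·1+1·2=7≤7, objective 11.
(x_1,x_2)=(1,1): 6·1+6·1=12≤24, 5·1+1·1=6≤7, objective 9.
(x_1,x_2)=(0,4): 6·0+6·4=24≤24, 5·0+1·4=4≤7, objective 8.
No feasible integer point exceeds 11.

11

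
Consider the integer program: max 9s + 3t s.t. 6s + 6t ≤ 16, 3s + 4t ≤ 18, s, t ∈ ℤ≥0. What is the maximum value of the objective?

18

(s,t)=(2,0): 6·2+6·0=12≤16, 3·2+4·0=6≤18, objective 18.
(s,t)=(1,1): 6·1+6·1=12≤16, 3·1+4·1=7≤18, objective 12.
(s,t)=(1,0): 6·1+6·0=6≤16, 3·1+4·0=3≤18, objective 9.
The best lattice point is (2,0), giving 18.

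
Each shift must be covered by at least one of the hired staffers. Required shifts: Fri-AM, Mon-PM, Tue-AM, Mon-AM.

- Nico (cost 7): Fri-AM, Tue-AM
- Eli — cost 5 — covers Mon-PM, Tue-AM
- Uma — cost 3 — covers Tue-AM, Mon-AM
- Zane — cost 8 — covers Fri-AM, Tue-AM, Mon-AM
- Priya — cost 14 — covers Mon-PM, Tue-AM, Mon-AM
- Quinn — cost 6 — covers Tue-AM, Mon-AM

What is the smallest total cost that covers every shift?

The greedy cost-per-new-shift heuristic would pick Uma, Eli, and Nico for 15, but a cheaper cover exists.
Choose Eli and Zane: together they cover Fri-AM, Mon-PM, Tue-AM, Mon-AM — every shift.
Total cost: 5 + 8 = 13.
No cover costs less than 13.

13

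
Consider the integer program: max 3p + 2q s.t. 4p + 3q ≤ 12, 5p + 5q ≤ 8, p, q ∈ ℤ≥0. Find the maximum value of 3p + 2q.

3

Relaxing integrality, the LP optimum is 4.80 at (p,q) = (1.6, 0), which is not an integer point.
(p,q)=(1,0) is feasible, giving 3.
(p,q)=(0,1) is feasible, giving 2.
(p,q)=(0,0) is feasible, giving 0.
The best lattice point is (1,0), giving 3.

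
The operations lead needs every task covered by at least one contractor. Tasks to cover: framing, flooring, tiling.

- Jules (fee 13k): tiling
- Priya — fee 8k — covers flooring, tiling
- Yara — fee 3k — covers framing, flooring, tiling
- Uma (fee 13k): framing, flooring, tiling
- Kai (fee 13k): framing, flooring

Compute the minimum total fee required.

3

This is a weighted set-cover instance.
Yara alone covers framing, flooring, tiling — every task.
Total fee: 3.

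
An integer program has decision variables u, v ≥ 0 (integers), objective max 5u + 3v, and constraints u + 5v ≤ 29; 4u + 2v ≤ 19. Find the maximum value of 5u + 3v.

The continuous relaxation peaks at (2.06, 5.39) with value 26.44; rounding to a feasible lattice point costs some objective.
(u,v)=(2,5) is feasible, giving 25.
(u,v)=(2,4) is feasible, giving 22.
Maximum is 25 at (u,v)=(2,5).

25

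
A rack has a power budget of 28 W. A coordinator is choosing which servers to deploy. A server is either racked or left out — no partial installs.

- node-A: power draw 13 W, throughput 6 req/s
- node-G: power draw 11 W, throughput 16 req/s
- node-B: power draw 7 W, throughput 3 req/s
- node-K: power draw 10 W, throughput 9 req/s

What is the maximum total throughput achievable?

28

Allowing fractional choices, the relaxed optimum would be about 28.2, but servers are indivisible.
node-G + node-K: power draw 11 + 10 = 21 ≤ 28, throughput 16 + 9 = 25.
node-A + node-G: power draw 13 + 11 = 24 ≤ 28, throughput 6 + 16 = 22.
node-G + node-B + node-K: power draw 11 + 7 + 10 = 28 ≤ 28, throughput 16 + 3 + 9 = 28.
Best is node-G, node-B, and node-K with total throughput 28.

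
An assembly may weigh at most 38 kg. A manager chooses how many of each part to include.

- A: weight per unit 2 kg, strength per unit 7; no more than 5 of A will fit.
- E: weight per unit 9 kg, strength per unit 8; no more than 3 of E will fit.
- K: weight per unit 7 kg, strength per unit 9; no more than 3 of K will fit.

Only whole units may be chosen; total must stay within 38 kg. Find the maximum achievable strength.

A has the best ratio (7/2); taking only A gives at most 5×7 = 35 (stopped by the supply cap of 5).
Mixing does better — 4×A, 1×E, and 3×K: weight 38 ≤ 38, strength 4·7 + 1·8 + 3·9 = 63.

63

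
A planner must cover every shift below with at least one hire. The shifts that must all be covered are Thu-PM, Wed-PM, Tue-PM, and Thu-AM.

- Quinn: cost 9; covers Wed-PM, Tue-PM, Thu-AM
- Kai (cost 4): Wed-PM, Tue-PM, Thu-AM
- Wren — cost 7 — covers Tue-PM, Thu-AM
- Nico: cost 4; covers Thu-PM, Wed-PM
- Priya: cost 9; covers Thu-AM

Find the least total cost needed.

8

Choose Kai and Nico: together they cover Thu-PM, Wed-PM, Tue-PM, Thu-AM — every shift.
Total cost: 4 + 4 = 8.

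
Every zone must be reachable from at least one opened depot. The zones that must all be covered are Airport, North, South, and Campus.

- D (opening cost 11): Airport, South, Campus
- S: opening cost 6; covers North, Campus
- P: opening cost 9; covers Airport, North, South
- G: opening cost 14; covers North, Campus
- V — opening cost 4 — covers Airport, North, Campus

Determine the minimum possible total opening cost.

13

This is a weighted set-cover instance.
Choose P and V: together they cover Airport, North, South, Campus — every zone.
Total opening cost: 9 + 4 = 13.
No cover costs less than 13.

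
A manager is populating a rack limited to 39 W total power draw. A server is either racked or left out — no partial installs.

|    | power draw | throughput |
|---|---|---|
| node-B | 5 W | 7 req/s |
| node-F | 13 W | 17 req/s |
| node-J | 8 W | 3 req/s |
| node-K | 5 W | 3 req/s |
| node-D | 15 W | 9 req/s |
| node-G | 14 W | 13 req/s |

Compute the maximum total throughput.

This is a 0-1 knapsack instance.
node-B + node-F + node-G: power draw 5 + 13 + 14 = 32 ≤ 39, throughput 7 + 17 + 13 = 37.
node-B + node-F + node-K + node-G: power draw 5 + 13 + 5 + 14 = 37 ≤ 39, throughput 7 + 17 + 3 + 13 = 40.
Best is node-B, node-F, node-K, and node-G with total throughput 40.

40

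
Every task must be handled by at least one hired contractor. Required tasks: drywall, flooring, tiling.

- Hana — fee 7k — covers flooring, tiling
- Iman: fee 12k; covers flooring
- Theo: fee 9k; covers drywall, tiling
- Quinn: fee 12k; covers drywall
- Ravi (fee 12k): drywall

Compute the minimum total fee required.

This is an integer covering problem.
Choose Hana and Theo: together they cover drywall, flooring, tiling — every task.
Total fee: 7 + 9 = 16.
No cover costs less than 16.

16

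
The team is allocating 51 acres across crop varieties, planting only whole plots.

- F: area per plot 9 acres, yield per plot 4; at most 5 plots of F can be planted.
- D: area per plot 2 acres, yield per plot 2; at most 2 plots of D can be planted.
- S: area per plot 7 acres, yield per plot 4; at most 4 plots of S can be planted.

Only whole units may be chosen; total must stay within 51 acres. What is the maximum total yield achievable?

28

D has the best ratio (2/2); taking only D gives at most 2×2 = 4 (stopped by the supply cap of 2).
Mixing does better — 2×F, 2×D, and 4×S: area 50 ≤ 51, yield 2·4 + 2·2 + 4·4 = 28.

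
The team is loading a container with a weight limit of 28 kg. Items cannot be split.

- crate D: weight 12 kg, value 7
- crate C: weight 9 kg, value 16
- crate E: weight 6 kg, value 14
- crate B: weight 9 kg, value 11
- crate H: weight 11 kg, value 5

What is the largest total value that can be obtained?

41

Take crate C, crate E, and crate B: weight 9 + 6 + 9 = 24 ≤ 28, value 16 + 14 + 11 = 41.
No other feasible combination does better.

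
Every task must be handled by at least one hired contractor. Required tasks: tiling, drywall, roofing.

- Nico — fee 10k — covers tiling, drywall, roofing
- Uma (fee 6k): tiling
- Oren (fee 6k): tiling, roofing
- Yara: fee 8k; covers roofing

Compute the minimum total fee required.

The greedy cost-per-new-task heuristic would pick Oren and Nico for 16, but a cheaper cover exists.
Nico alone covers tiling, drywall, roofing — every task.
Total fee: 10.
No cover costs less than 10.

10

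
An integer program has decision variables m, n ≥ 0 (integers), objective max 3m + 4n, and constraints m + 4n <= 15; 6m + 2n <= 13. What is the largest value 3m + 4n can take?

Relaxing integrality, the LP optimum is 17.00 at (m,n) = (1, 3.5), which is not an integer point.
(m,n)=(1,3): 1·1+4·3=13≤15, 6·1+2·3=12≤13, objective 15.
(m,n)=(0,3): 1·0+4·3=12≤15, 6·0+2·3=6≤13, objective 12.
Maximum is 15 at (m,n)=(1,3).

15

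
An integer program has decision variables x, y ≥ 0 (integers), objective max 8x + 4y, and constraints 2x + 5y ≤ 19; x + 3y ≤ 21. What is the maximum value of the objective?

72

The continuous relaxation peaks at (9.5, 0) with value 76.00; rounding to a feasible lattice point costs some objective.
(x,y)=(9,0) is feasible, giving 72.
(x,y)=(8,0) is feasible, giving 64.
The best lattice point is (9,0), giving 72.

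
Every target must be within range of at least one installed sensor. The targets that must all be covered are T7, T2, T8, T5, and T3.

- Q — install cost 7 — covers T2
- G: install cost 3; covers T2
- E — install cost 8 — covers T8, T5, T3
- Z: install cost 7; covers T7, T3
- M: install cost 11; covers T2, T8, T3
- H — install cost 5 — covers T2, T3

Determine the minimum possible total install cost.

Choose G, E, and Z: together they cover T7, T2, T8, T5, T3 — every target.
Total install cost: 3 + 8 + 7 = 18.

18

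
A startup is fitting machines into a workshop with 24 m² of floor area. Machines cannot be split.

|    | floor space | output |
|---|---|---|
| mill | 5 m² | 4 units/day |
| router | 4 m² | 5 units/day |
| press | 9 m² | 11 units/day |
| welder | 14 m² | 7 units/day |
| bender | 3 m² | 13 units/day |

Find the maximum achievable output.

Allowing fractional choices, the relaxed optimum would be about 34.5, but machines are indivisible.
mill + router + press + bender: floor space 5 + 4 + 9 + 3 = 21 ≤ 24, output 4 + 5 + 11 + 13 = 33.
router + press + bender: floor space 4 + 9 + 3 = 16 ≤ 24, output 5 + 11 + 13 = 29.
Best is mill, router, press, and bender with total output 33.

33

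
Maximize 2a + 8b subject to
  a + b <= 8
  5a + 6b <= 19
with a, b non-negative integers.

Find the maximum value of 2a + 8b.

(a,b)=(0,3): 1·0+1·3=3≤8, 5·0+6·3=18≤19, objective 24.
(a,b)=(1,2): 1·1+1·2=3≤8, 5·1+6·2=17≤19, objective 18.
(a,b)=(0,2): 1·0+1·2=2≤8, 5·0+6·2=12≤19, objective 16.
No feasible integer point exceeds 24.

24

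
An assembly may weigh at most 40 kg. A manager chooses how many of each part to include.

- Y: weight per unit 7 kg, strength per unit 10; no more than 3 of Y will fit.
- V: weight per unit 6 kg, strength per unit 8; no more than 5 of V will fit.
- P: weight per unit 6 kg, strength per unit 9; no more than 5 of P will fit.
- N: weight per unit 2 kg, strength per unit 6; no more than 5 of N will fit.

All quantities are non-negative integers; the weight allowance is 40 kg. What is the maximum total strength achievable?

75

1×V, 4×P, and 5×N: weight 40 ≤ 40, strength 1·8 + 4·9 + 5·6 = 74.
5×P and 5×N: weight 40 ≤ 40, strength 5·9 + 5·6 = 75.
Best is 75.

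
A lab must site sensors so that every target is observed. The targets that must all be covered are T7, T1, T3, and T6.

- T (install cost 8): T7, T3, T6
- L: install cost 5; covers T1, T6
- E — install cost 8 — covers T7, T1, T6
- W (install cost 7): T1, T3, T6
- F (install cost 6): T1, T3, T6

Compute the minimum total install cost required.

13

The greedy cost-per-new-target heuristic would pick F and T for 14, but a cheaper cover exists.
Choose T and L: together they cover T7, T1, T3, T6 — every target.
Total install cost: 8 + 5 = 13.
No cover costs less than 13.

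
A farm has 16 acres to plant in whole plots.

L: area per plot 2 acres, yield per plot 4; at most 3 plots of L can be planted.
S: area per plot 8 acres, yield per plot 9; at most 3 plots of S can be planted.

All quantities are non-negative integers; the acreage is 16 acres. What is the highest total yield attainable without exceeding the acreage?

2×S: area 16 ≤ 16, yield 2·9 = 18.
3×L and 1×S: area 14 ≤ 16, yield 3·4 + 1·9 = 21.
Best is 21.

21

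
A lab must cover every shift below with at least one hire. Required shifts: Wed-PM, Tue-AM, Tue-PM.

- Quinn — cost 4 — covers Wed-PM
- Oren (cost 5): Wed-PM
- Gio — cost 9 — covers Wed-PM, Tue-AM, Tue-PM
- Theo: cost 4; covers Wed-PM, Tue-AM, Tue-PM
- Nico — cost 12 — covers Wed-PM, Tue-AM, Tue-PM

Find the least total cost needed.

4

Theo alone covers Wed-PM, Tue-AM, Tue-PM — every shift.
Total cost: 4.
No cover costs less than 4.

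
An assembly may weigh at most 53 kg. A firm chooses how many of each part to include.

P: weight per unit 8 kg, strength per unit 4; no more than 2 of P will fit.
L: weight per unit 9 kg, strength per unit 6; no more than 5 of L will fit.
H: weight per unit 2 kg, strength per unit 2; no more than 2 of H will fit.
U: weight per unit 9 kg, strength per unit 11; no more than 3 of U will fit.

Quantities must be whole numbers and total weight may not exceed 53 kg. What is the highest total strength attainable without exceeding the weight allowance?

49

Take 2×L, 2×H, and 3×U: weight 49 ≤ 53, strength 2·6 + 2·2 + 3·11 = 49.
U has the best ratio (11/9) and is taken to its limit of 3; remaining capacity is filled optimally with the others.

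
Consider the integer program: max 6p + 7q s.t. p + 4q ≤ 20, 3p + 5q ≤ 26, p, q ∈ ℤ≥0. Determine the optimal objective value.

The continuous relaxation peaks at (8.67, 0) with value 52.00; rounding to a feasible lattice point costs some objective.
(p,q)=(7,1) is feasible, giving 49.
(p,q)=(8,0) is feasible, giving 48.
(p,q)=(6,1) is feasible, giving 43.
The best lattice point is (7,1), giving 49.

49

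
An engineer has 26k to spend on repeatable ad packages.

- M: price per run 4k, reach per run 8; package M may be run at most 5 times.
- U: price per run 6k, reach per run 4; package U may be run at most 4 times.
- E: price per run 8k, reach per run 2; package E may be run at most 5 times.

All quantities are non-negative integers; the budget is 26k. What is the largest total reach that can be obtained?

M has the best ratio (8/4); taking only M gives at most 5×8 = 40 (stopped by the supply cap of 5).
Mixing does better — 5×M and 1×U: price 26 ≤ 26, reach 5·8 + 1·4 = 44.

44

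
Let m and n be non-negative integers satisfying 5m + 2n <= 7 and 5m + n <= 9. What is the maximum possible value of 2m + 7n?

(m,n)=(0,3): 5·0+2·3=6≤7, 5·0+1·3=3≤9, objective 21.
(m,n)=(0,2): 5·0+2·2=4≤7, 5·0+1·2=2≤9, objective 14.
The best lattice point is (0,3), giving 21.

21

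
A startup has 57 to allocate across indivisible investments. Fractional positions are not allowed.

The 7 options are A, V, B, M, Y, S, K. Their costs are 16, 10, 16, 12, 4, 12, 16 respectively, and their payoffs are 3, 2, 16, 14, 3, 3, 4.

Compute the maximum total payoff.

38

Treat it as a binary knapsack problem.
B + M + S + K: cost 16 + 12 + 12 + 16 = 56 ≤ 57, payoff 16 + 14 + 3 + 4 = 37.
V + B + M + Y + S: cost 10 + 16 + 12 + 4 + 12 = 54 ≤ 57, payoff 2 + 16 + 14 + 3 + 3 = 38.
B + M + Y + K: cost 16 + 12 + 4 + 16 = 48 ≤ 57, payoff 16 + 14 + 3 + 4 = 37.
Best is V, B, M, Y, and S with total payoff 38.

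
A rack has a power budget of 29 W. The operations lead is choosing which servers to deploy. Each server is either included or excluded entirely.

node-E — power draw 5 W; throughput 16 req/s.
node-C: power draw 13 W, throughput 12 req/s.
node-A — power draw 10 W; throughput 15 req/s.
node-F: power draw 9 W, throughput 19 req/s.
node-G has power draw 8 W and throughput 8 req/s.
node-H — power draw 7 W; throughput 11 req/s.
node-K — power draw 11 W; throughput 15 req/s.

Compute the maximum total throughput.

54

This is a 0-1 knapsack instance.
node-E + node-A + node-F: power draw 5 + 10 + 9 = 24 ≤ 29, throughput 16 + 15 + 19 = 50.
node-E + node-F + node-G + node-H: power draw 5 + 9 + 8 + 7 = 29 ≤ 29, throughput 16 + 19 + 8 + 11 = 54.
node-E + node-F + node-K: power draw 5 + 9 + 11 = 25 ≤ 29, throughput 16 + 19 + 15 = 50.
Best is node-E, node-F, node-G, and node-H with total throughput 54.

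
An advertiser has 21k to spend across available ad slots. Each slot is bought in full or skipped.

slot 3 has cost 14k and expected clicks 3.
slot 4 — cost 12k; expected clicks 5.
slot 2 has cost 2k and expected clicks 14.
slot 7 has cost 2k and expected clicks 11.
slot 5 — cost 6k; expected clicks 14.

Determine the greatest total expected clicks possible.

39

Allowing fractional choices, the relaxed optimum would be about 43.6, but ad slots are indivisible.
slot 2 + slot 7 + slot 5: cost 2 + 2 + 6 = 10 ≤ 21, expected clicks 14 + 11 + 14 = 39.
slot 4 + slot 2 + slot 5: cost 12 + 2 + 6 = 20 ≤ 21, expected clicks 5 + 14 + 14 = 33.
Best is slot 2, slot 7, and slot 5 with total expected clicks 39.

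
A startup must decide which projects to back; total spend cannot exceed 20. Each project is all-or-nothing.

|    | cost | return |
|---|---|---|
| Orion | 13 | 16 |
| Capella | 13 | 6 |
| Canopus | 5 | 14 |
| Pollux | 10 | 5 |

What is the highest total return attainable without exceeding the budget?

Allowing fractional choices, the relaxed optimum would be about 31.0, but projects are indivisible.
Capella + Canopus: cost 13 + 5 = 18 ≤ 20, return 6 + 14 = 20.
Orion + Canopus: cost 13 + 5 = 18 ≤ 20, return 16 + 14 = 30.
Canopus + Pollux: cost 5 + 10 = 15 ≤ 20, return 14 + 5 = 19.
Best is Orion and Canopus with total return 30.

30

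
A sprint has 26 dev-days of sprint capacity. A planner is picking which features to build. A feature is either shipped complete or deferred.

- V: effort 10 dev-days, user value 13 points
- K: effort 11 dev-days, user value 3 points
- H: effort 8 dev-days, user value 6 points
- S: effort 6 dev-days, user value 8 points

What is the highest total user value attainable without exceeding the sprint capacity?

Take V, H, and S: effort 10 + 8 + 6 = 24 ≤ 26, user value 13 + 6 + 8 = 27.
No other feasible combination does better.

27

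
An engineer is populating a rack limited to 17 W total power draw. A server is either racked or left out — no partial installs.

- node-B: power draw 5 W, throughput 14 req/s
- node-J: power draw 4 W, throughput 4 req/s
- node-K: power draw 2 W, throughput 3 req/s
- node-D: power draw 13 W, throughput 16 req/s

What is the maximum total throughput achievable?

21

Allowing fractional choices, the relaxed optimum would be about 29.3, but servers are indivisible.
node-J + node-D: power draw 4 + 13 = 17 ≤ 17, throughput 4 + 16 = 20.
node-K + node-D: power draw 2 + 13 = 15 ≤ 17, throughput 3 + 16 = 19.
node-B + node-J + node-K: power draw 5 + 4 + 2 = 11 ≤ 17, throughput 14 + 4 + 3 = 21.
Best is node-B, node-J, and node-K with total throughput 21.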